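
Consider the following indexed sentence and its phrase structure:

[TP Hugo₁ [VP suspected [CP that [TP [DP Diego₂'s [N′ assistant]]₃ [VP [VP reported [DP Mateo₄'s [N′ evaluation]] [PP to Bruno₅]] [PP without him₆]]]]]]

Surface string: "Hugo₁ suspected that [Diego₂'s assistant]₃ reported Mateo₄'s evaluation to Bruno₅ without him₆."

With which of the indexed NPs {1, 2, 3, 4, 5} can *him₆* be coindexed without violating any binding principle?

{1, 2, 4, 5}

*him* is a pronoun, so Principle B applies: it must be free in its binding domain.
Binding domain of *him₆*: the embedded TP, whose subject is [Diego₂'s assistant]₃.
*Hugo₁* c-commands the pronoun but from outside its binding domain, and is not c-commanded by it → coindexation permitted.
*Diego₂* and the pronoun do not c-command one another → neither Principle B nor Principle C is at stake; coindexation permitted.
*[Diego₂'s assistant]₃* c-commands the pronoun within its binding domain → coindexation would violate Principle B.
*Mateo₄* and the pronoun do not c-command one another → neither Principle B nor Principle C is at stake; coindexation permitted.
*Bruno₅* and the pronoun do not c-command one another → neither Principle B nor Principle C is at stake; coindexation permitted.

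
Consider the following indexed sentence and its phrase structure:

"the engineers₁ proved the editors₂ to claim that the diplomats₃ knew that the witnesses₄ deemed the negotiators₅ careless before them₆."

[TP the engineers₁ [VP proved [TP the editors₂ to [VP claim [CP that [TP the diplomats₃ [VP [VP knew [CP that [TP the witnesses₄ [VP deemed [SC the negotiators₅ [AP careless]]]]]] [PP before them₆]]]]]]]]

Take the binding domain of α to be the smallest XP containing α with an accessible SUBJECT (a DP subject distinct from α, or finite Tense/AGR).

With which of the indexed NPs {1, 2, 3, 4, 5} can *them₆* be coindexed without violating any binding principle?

{1, 2, 4, 5}

*them* is a pronoun, so Principle B applies: it must be free in its binding domain.
Binding domain of *them₆*: the embedded TP, whose subject is the diplomats₃.
*the engineers₁* c-commands the pronoun but from outside its binding domain, and is not c-commanded by it → coindexation permitted.
*the editors₂* c-commands the pronoun but from outside its binding domain, and is not c-commanded by it → coindexation permitted.
*the diplomats₃* c-commands the pronoun within its binding domain → coindexation would violate Principle B.
*the witnesses₄* and the pronoun do not c-command one another → neither Principle B nor Principle C is at stake; coindexation permitted.
*the negotiators₅* and the pronoun do not c-command one another → neither Principle B nor Principle C is at stake; coindexation permitted.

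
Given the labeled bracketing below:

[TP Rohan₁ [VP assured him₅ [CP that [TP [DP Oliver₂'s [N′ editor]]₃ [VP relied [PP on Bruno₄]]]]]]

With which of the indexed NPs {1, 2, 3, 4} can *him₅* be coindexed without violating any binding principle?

none

*him* is a pronoun, so Principle B applies: it must be free in its binding domain.
Binding domain of *him₅*: the matrix TP, whose subject is Rohan₁.
*Rohan₁* c-commands the pronoun within its binding domain → coindexation would violate Principle B.
*Oliver₂*: the pronoun c-commands this R-expression → coindexation would violate Principle C on *Oliver₂*.
*[Oliver₂'s editor]₃*: the pronoun c-commands this R-expression → coindexation would violate Principle C on *[Oliver₂'s editor]₃*.
*Bruno₄*: the pronoun c-commands this R-expression → coindexation would violate Principle C on *Bruno₄*.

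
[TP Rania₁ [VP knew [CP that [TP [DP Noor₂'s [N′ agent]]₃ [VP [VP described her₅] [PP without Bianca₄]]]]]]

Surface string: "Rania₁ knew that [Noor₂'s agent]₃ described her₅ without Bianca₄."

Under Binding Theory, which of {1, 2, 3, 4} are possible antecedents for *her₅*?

*her* is a pronoun, so Principle B applies: it must be free in its binding domain.
Binding domain of *her₅*: the embedded TP, whose subject is [Noor₂'s agent]₃.
*Rania₁* c-commands the pronoun but from outside its binding domain, and is not c-commanded by it → coindexation permitted.
*Noor₂* and the pronoun do not c-command one another → neither Principle B nor Principle C is at stake; coindexation permitted.
*[Noor₂'s agent]₃* c-commands the pronoun within its binding domain → coindexation would violate Principle B.
*Bianca₄* and the pronoun do not c-command one another → neither Principle B nor Principle C is at stake; coindexation permitted.

{1, 2, 4}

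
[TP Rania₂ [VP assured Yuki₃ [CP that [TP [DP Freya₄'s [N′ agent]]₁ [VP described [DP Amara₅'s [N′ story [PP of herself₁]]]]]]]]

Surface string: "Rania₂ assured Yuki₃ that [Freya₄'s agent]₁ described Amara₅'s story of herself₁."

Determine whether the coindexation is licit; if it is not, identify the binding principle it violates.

The two coindexed NPs are *[Freya₄'s agent]₁* and *herself₁*.
*herself₁* is an anaphor. Principle A requires it to be bound within its binding domain — the possessed DP, whose subject is Amara₅.
Within that domain it is c-commanded by *Amara₅*, which does not share its index.
*[Freya₄'s agent]₁* does c-command the anaphor, but from outside its binding domain.
The anaphor is unbound in its domain → Principle A violation.

Principle A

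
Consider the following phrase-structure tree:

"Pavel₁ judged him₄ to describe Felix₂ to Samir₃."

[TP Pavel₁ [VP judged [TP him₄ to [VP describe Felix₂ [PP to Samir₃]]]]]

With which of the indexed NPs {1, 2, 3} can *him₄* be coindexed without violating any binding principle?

*him* is a pronoun, so Principle B applies: it must be free in its binding domain.
Binding domain of *him₄*: the matrix TP, whose subject is Pavel₁.
*Pavel₁* c-commands the pronoun within its binding domain → coindexation would violate Principle B.
*Felix₂*: the pronoun c-commands this R-expression → coindexation would violate Principle C on *Felix₂*.
*Samir₃*: the pronoun c-commands this R-expression → coindexation would violate Principle C on *Samir₃*.

none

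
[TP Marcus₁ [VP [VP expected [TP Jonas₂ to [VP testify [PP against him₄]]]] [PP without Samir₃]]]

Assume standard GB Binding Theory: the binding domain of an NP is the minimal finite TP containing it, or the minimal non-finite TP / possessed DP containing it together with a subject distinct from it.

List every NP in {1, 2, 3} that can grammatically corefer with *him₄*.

{1, 3}

*him* is a pronoun, so Principle B applies: it must be free in its binding domain.
Binding domain of *him₄*: the embedded TP, whose subject is Jonas₂.
*Marcus₁* c-commands the pronoun but from outside its binding domain, and is not c-commanded by it → coindexation permitted.
*Jonas₂* c-commands the pronoun within its binding domain → coindexation would violate Principle B.
*Samir₃* and the pronoun do not c-command one another → neither Principle B nor Principle C is at stake; coindexation permitted.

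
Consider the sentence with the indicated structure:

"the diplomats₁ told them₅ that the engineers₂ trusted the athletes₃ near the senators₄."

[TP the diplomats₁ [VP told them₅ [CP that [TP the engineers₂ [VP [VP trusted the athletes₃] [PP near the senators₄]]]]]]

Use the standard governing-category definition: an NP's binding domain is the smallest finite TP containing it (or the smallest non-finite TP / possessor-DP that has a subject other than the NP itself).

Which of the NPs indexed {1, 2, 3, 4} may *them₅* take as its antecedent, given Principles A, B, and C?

*them* is a pronoun, so Principle B applies: it must be free in its binding domain.
Binding domain of *them₅*: the matrix TP, whose subject is the diplomats₁.
*the diplomats₁* c-commands the pronoun within its binding domain → coindexation would violate Principle B.
*the engineers₂*: the pronoun c-commands this R-expression → coindexation would violate Principle C on *the engineers₂*.
*the athletes₃*: the pronoun c-commands this R-expression → coindexation would violate Principle C on *the athletes₃*.
*the senators₄*: the pronoun c-commands this R-expression → coindexation would violate Principle C on *the senators₄*.

none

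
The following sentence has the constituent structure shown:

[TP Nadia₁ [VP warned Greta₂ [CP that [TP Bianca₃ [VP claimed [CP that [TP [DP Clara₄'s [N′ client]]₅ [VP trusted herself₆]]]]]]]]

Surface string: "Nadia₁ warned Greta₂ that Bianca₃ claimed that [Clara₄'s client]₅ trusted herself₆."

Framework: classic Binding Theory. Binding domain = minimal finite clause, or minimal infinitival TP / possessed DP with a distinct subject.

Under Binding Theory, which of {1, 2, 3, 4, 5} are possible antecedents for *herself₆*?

{5}

*herself* is an anaphor, so Principle A applies: it must be bound in its binding domain.
Binding domain of *herself₆*: the embedded TP, whose subject is [Clara₄'s client]₅.
*Nadia₁* c-commands the anaphor but is outside its binding domain → cannot satisfy Principle A.
*Greta₂* c-commands the anaphor but is outside its binding domain → cannot satisfy Principle A.
*Bianca₃* c-commands the anaphor but is outside its binding domain → cannot satisfy Principle A.
*Clara₄* does not c-command the anaphor → cannot bind it.
*[Clara₄'s client]₅* c-commands the anaphor within its binding domain → licit binder.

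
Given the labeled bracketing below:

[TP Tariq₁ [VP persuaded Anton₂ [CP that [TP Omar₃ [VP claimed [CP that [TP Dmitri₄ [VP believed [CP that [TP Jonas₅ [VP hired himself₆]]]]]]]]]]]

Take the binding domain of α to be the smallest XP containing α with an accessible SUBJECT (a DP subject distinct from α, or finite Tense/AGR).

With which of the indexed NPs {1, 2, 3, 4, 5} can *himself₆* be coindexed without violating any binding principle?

*himself* is an anaphor, so Principle A applies: it must be bound in its binding domain.
Binding domain of *himself₆*: the embedded TP, whose subject is Jonas₅.
*Tariq₁* c-commands the anaphor but is outside its binding domain → cannot satisfy Principle A.
*Anton₂* c-commands the anaphor but is outside its binding domain → cannot satisfy Principle A.
*Omar₃* c-commands the anaphor but is outside its binding domain → cannot satisfy Principle A.
*Dmitri₄* c-commands the anaphor but is outside its binding domain → cannot satisfy Principle A.
*Jonas₅* c-commands the anaphor within its binding domain → licit binder.

{5}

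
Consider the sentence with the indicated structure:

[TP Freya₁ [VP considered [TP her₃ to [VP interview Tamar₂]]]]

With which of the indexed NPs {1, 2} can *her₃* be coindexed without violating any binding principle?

*her* is a pronoun, so Principle B applies: it must be free in its binding domain.
Binding domain of *her₃*: the matrix TP, whose subject is Freya₁.
*Freya₁* c-commands the pronoun within its binding domain → coindexation would violate Principle B.
*Tamar₂*: the pronoun c-commands this R-expression → coindexation would violate Principle C on *Tamar₂*.

none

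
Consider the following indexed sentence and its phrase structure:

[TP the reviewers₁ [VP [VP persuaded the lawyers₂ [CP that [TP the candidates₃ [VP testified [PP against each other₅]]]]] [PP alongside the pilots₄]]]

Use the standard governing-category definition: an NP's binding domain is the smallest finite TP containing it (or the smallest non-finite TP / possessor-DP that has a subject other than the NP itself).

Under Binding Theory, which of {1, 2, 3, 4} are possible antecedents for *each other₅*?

{3}

*each other* is an anaphor, so Principle A applies: it must be bound in its binding domain.
Binding domain of *each other₅*: the embedded TP, whose subject is the candidates₃.
*the reviewers₁* c-commands the anaphor but is outside its binding domain → cannot satisfy Principle A.
*the lawyers₂* c-commands the anaphor but is outside its binding domain → cannot satisfy Principle A.
*the candidates₃* c-commands the anaphor within its binding domain → licit binder.
*the pilots₄* does not c-command the anaphor → cannot bind it.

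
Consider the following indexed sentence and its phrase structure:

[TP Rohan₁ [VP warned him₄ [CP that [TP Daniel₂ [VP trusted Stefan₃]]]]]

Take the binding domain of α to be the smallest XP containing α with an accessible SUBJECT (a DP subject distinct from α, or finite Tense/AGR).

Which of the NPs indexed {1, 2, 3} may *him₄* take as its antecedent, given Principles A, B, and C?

none

*him* is a pronoun, so Principle B applies: it must be free in its binding domain.
Binding domain of *him₄*: the matrix TP, whose subject is Rohan₁.
*Rohan₁* c-commands the pronoun within its binding domain → coindexation would violate Principle B.
*Daniel₂*: the pronoun c-commands this R-expression → coindexation would violate Principle C on *Daniel₂*.
*Stefan₃*: the pronoun c-commands this R-expression → coindexation would violate Principle C on *Stefan₃*.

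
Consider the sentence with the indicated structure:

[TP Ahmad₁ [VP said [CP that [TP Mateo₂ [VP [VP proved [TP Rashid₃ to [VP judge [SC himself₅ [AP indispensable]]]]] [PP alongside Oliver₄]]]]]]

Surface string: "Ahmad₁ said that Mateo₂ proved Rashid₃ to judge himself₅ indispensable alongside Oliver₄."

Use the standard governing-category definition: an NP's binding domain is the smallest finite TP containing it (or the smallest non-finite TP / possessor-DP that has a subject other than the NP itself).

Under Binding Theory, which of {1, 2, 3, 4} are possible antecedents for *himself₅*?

{3}

*himself* is an anaphor, so Principle A applies: it must be bound in its binding domain.
Binding domain of *himself₅*: the embedded TP, whose subject is Rashid₃.
*Ahmad₁* c-commands the anaphor but is outside its binding domain → cannot satisfy Principle A.
*Mateo₂* c-commands the anaphor but is outside its binding domain → cannot satisfy Principle A.
*Rashid₃* c-commands the anaphor within its binding domain → licit binder.
*Oliver₄* does not c-command the anaphor → cannot bind it.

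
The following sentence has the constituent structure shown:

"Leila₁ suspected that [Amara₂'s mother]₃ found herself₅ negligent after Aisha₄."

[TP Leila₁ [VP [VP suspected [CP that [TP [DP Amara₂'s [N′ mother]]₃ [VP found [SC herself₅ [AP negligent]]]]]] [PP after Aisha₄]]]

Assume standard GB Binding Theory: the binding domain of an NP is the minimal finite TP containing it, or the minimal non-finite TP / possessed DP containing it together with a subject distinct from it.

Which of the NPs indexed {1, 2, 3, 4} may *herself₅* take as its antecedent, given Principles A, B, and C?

*herself* is an anaphor, so Principle A applies: it must be bound in its binding domain.
Binding domain of *herself₅*: the embedded TP, whose subject is [Amara₂'s mother]₃.
*Leila₁* c-commands the anaphor but is outside its binding domain → cannot satisfy Principle A.
*Amara₂* does not c-command the anaphor → cannot bind it.
*[Amara₂'s mother]₃* c-commands the anaphor within its binding domain → licit binder.
*Aisha₄* does not c-command the anaphor → cannot bind it.

{3}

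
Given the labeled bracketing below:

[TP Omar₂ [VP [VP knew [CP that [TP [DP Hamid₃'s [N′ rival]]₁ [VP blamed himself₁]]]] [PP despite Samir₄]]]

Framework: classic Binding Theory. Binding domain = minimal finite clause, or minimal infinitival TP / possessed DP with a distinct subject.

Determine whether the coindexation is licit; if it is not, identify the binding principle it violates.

The two coindexed NPs are *[Hamid₃'s rival]₁* and *himself₁*.
*himself₁* is an anaphor; its binding domain is the embedded TP, whose subject is [Hamid₃'s rival]₁. *[Hamid₃'s rival]₁* c-commands it within that domain and shares its index, so Principle A is satisfied.
*[Hamid₃'s rival]₁* is an R-expression; *himself₁* does not c-command it, and no other NP shares its index, so Principle C is satisfied.
All principles are respected.

grammatical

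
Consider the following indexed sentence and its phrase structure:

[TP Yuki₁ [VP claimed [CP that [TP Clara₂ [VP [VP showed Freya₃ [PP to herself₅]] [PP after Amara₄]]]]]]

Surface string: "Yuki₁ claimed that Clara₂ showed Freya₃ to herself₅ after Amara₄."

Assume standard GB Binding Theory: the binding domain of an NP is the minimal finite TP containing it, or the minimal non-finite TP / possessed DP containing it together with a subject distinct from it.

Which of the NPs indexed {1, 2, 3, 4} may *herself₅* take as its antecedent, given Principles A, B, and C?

{2, 3}

*herself* is an anaphor, so Principle A applies: it must be bound in its binding domain.
Binding domain of *herself₅*: the embedded TP, whose subject is Clara₂.
*Yuki₁* c-commands the anaphor but is outside its binding domain → cannot satisfy Principle A.
*Clara₂* c-commands the anaphor within its binding domain → licit binder.
*Freya₃* c-commands the anaphor within its binding domain → licit binder.
*Amara₄* does not c-command the anaphor → cannot bind it.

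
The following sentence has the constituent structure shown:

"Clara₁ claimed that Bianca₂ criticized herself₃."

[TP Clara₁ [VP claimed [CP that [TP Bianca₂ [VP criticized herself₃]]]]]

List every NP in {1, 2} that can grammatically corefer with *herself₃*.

*herself* is an anaphor, so Principle A applies: it must be bound in its binding domain.
Binding domain of *herself₃*: the embedded TP, whose subject is Bianca₂.
*Clara₁* c-commands the anaphor but is outside its binding domain → cannot satisfy Principle A.
*Bianca₂* c-commands the anaphor within its binding domain → licit binder.

{2}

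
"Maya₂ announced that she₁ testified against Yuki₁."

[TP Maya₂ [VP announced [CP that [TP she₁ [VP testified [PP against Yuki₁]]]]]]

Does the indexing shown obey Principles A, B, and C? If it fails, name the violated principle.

The two coindexed NPs are *she₁* and *Yuki₁*.
*Yuki₁* is an R-expression. Principle C requires it to be free everywhere.
*she₁* c-commands it and carries the same index.
The R-expression is bound → Principle C violation.

Principle C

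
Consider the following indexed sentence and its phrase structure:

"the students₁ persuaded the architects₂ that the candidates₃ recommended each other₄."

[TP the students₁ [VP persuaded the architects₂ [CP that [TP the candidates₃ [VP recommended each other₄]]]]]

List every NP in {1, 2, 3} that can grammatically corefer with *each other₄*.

{3}

*each other* is an anaphor, so Principle A applies: it must be bound in its binding domain.
Binding domain of *each other₄*: the embedded TP, whose subject is the candidates₃.
*the students₁* c-commands the anaphor but is outside its binding domain → cannot satisfy Principle A.
*the architects₂* c-commands the anaphor but is outside its binding domain → cannot satisfy Principle A.
*the candidates₃* c-commands the anaphor within its binding domain → licit binder.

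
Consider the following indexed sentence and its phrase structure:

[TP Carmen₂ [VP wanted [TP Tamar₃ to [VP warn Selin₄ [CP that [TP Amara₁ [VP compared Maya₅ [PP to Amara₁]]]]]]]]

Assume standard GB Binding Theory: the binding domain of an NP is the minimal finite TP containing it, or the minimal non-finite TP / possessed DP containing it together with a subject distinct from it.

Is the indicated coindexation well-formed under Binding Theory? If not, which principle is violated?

The two coindexed NPs are *Amara₁* (the lower occurrence) and *Amara₁* (the higher occurrence).
*Amara₁* (the lower occurrence) is an R-expression. Principle C requires it to be free everywhere.
*Amara₁* (the higher occurrence) c-commands it and carries the same index.
The R-expression is bound → Principle C violation.

Principle C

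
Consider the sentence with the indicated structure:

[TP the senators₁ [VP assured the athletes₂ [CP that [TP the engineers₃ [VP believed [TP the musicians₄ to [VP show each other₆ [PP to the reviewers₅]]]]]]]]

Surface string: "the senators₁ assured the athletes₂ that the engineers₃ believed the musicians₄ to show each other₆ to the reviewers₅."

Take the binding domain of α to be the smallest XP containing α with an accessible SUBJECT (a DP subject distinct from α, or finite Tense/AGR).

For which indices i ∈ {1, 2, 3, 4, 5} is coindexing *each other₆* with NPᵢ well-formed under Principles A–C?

*each other* is an anaphor, so Principle A applies: it must be bound in its binding domain.
Binding domain of *each other₆*: the embedded TP, whose subject is the musicians₄.
*the senators₁* c-commands the anaphor but is outside its binding domain → cannot satisfy Principle A.
*the athletes₂* c-commands the anaphor but is outside its binding domain → cannot satisfy Principle A.
*the engineers₃* c-commands the anaphor but is outside its binding domain → cannot satisfy Principle A.
*the musicians₄* c-commands the anaphor within its binding domain → licit binder.
*the reviewers₅* does not c-command the anaphor → cannot bind it.

{4}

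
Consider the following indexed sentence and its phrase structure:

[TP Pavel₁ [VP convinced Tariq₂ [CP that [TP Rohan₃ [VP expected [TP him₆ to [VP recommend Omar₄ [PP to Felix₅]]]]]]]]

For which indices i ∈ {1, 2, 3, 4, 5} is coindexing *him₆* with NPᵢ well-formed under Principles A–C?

*him* is a pronoun, so Principle B applies: it must be free in its binding domain.
Binding domain of *him₆*: the embedded TP, whose subject is Rohan₃.
*Pavel₁* c-commands the pronoun but from outside its binding domain, and is not c-commanded by it → coindexation permitted.
*Tariq₂* c-commands the pronoun but from outside its binding domain, and is not c-commanded by it → coindexation permitted.
*Rohan₃* c-commands the pronoun within its binding domain → coindexation would violate Principle B.
*Omar₄*: the pronoun c-commands this R-expression → coindexation would violate Principle C on *Omar₄*.
*Felix₅*: the pronoun c-commands this R-expression → coindexation would violate Principle C on *Felix₅*.

{1, 2}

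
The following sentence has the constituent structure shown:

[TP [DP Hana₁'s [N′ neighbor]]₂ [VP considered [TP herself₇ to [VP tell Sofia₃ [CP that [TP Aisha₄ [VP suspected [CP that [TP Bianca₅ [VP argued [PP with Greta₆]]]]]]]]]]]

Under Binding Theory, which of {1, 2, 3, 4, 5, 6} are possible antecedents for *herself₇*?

{2}

*herself* is an anaphor, so Principle A applies: it must be bound in its binding domain.
Binding domain of *herself₇*: the matrix TP, whose subject is [Hana₁'s neighbor]₂.
*Hana₁* does not c-command the anaphor → cannot bind it.
*[Hana₁'s neighbor]₂* c-commands the anaphor within its binding domain → licit binder.
*Sofia₃* does not c-command the anaphor → cannot bind it.
*Aisha₄* does not c-command the anaphor → cannot bind it.
*Bianca₅* does not c-command the anaphor → cannot bind it.
*Greta₆* does not c-command the anaphor → cannot bind it.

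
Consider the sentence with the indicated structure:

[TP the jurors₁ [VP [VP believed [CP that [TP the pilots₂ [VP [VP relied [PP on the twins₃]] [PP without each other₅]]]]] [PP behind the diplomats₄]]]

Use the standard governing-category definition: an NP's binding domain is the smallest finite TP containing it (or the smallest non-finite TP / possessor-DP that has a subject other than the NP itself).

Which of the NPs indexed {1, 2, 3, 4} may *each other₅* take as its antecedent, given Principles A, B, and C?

{2}

*each other* is an anaphor, so Principle A applies: it must be bound in its binding domain.
Binding domain of *each other₅*: the embedded TP, whose subject is the pilots₂.
*the jurors₁* c-commands the anaphor but is outside its binding domain → cannot satisfy Principle A.
*the pilots₂* c-commands the anaphor within its binding domain → licit binder.
*the twins₃* does not c-command the anaphor → cannot bind it.
*the diplomats₄* does not c-command the anaphor → cannot bind it.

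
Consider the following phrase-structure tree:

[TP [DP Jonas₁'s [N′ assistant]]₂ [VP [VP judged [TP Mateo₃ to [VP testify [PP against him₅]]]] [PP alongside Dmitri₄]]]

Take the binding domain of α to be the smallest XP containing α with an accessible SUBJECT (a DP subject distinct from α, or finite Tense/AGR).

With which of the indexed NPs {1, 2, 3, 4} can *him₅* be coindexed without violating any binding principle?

{1, 2, 4}

*him* is a pronoun, so Principle B applies: it must be free in its binding domain.
Binding domain of *him₅*: the embedded TP, whose subject is Mateo₃.
*Jonas₁* and the pronoun do not c-command one another → neither Principle B nor Principle C is at stake; coindexation permitted.
*[Jonas₁'s assistant]₂* c-commands the pronoun but from outside its binding domain, and is not c-commanded by it → coindexation permitted.
*Mateo₃* c-commands the pronoun within its binding domain → coindexation would violate Principle B.
*Dmitri₄* and the pronoun do not c-command one another → neither Principle B nor Principle C is at stake; coindexation permitted.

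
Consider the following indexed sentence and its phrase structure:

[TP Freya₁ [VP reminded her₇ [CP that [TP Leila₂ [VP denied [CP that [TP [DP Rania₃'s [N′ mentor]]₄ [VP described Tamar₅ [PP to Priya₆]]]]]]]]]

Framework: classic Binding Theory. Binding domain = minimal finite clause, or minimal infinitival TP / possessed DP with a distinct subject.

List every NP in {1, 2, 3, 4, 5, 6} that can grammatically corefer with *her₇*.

none

*her* is a pronoun, so Principle B applies: it must be free in its binding domain.
Binding domain of *her₇*: the matrix TP, whose subject is Freya₁.
*Freya₁* c-commands the pronoun within its binding domain → coindexation would violate Principle B.
*Leila₂*: the pronoun c-commands this R-expression → coindexation would violate Principle C on *Leila₂*.
*Rania₃*: the pronoun c-commands this R-expression → coindexation would violate Principle C on *Rania₃*.
*[Rania₃'s mentor]₄*: the pronoun c-commands this R-expression → coindexation would violate Principle C on *[Rania₃'s mentor]₄*.
*Tamar₅*: the pronoun c-commands this R-expression → coindexation would violate Principle C on *Tamar₅*.
*Priya₆*: the pronoun c-commands this R-expression → coindexation would violate Principle C on *Priya₆*.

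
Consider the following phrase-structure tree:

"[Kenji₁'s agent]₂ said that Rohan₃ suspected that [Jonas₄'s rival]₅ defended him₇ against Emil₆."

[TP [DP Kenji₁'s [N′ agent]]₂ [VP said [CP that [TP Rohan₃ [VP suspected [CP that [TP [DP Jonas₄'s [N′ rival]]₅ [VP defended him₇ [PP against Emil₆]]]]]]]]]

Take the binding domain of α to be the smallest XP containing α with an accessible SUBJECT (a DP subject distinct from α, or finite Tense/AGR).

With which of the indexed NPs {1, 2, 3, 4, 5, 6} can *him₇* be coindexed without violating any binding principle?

{1, 2, 3, 4}

*him* is a pronoun, so Principle B applies: it must be free in its binding domain.
Binding domain of *him₇*: the embedded TP, whose subject is [Jonas₄'s rival]₅.
*Kenji₁* and the pronoun do not c-command one another → neither Principle B nor Principle C is at stake; coindexation permitted.
*[Kenji₁'s agent]₂* c-commands the pronoun but from outside its binding domain, and is not c-commanded by it → coindexation permitted.
*Rohan₃* c-commands the pronoun but from outside its binding domain, and is not c-commanded by it → coindexation permitted.
*Jonas₄* and the pronoun do not c-command one another → neither Principle B nor Principle C is at stake; coindexation permitted.
*[Jonas₄'s rival]₅* c-commands the pronoun within its binding domain → coindexation would violate Principle B.
*Emil₆*: the pronoun c-commands this R-expression → coindexation would violate Principle C on *Emil₆*.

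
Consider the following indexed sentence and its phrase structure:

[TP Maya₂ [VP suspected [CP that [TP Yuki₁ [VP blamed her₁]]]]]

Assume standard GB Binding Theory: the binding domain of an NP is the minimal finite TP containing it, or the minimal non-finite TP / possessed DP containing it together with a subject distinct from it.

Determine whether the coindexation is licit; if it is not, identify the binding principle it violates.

The two coindexed NPs are *Yuki₁* and *her₁*.
*her₁* is a pronoun. Its binding domain is the embedded TP, whose subject is Yuki₁.
*Yuki₁* c-commands it within that domain and carries the same index.
The pronoun is locally bound → Principle B violation.

Principle B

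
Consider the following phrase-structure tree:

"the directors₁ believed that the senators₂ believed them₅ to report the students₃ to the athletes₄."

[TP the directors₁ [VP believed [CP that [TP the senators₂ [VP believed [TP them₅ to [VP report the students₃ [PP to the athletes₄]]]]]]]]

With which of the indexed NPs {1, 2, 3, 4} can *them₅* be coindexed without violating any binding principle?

{1}

*them* is a pronoun, so Principle B applies: it must be free in its binding domain.
Binding domain of *them₅*: the embedded TP, whose subject is the senators₂.
*the directors₁* c-commands the pronoun but from outside its binding domain, and is not c-commanded by it → coindexation permitted.
*the senators₂* c-commands the pronoun within its binding domain → coindexation would violate Principle B.
*the students₃*: the pronoun c-commands this R-expression → coindexation would violate Principle C on *the students₃*.
*the athletes₄*: the pronoun c-commands this R-expression → coindexation would violate Principle C on *the athletes₄*.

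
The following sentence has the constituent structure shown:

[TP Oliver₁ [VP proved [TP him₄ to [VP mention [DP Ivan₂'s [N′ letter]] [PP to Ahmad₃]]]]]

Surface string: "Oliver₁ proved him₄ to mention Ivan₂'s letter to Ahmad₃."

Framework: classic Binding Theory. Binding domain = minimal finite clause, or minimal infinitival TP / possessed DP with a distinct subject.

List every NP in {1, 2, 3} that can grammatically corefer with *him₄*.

none

*him* is a pronoun, so Principle B applies: it must be free in its binding domain.
Binding domain of *him₄*: the matrix TP, whose subject is Oliver₁.
*Oliver₁* c-commands the pronoun within its binding domain → coindexation would violate Principle B.
*Ivan₂*: the pronoun c-commands this R-expression → coindexation would violate Principle C on *Ivan₂*.
*Ahmad₃*: the pronoun c-commands this R-expression → coindexation would violate Principle C on *Ahmad₃*.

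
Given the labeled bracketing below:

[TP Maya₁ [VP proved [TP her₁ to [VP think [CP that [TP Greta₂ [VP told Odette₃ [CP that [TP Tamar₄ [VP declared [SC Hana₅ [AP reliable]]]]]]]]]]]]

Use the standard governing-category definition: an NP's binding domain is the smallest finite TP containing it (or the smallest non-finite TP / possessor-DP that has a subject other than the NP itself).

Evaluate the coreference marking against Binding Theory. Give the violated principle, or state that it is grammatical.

The two coindexed NPs are *Maya₁* and *her₁*.
*her₁* is a pronoun. Its binding domain is the matrix TP, whose subject is Maya₁.
*Maya₁* c-commands it within that domain and carries the same index.
The pronoun is locally bound → Principle B violation.

Principle B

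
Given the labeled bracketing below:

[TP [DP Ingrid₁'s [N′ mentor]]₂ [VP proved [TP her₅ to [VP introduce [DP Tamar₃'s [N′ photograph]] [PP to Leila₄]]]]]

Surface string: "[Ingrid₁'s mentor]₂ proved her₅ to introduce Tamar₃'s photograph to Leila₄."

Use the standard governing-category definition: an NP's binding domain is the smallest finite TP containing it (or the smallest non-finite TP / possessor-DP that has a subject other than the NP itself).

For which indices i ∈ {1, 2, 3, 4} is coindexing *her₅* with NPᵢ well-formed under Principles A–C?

{1}

*her* is a pronoun, so Principle B applies: it must be free in its binding domain.
Binding domain of *her₅*: the matrix TP, whose subject is [Ingrid₁'s mentor]₂.
*Ingrid₁* and the pronoun do not c-command one another → neither Principle B nor Principle C is at stake; coindexation permitted.
*[Ingrid₁'s mentor]₂* c-commands the pronoun within its binding domain → coindexation would violate Principle B.
*Tamar₃*: the pronoun c-commands this R-expression → coindexation would violate Principle C on *Tamar₃*.
*Leila₄*: the pronoun c-commands this R-expression → coindexation would violate Principle C on *Leila₄*.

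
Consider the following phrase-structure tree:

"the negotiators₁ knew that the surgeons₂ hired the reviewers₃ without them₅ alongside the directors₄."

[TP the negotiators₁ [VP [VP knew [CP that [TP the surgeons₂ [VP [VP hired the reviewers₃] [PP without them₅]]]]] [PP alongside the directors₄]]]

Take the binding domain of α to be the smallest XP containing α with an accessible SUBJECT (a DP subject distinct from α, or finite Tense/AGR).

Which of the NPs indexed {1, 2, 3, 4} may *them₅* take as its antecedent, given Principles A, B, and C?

*them* is a pronoun, so Principle B applies: it must be free in its binding domain.
Binding domain of *them₅*: the embedded TP, whose subject is the surgeons₂.
*the negotiators₁* c-commands the pronoun but from outside its binding domain, and is not c-commanded by it → coindexation permitted.
*the surgeons₂* c-commands the pronoun within its binding domain → coindexation would violate Principle B.
*the reviewers₃* and the pronoun do not c-command one another → neither Principle B nor Principle C is at stake; coindexation permitted.
*the directors₄* and the pronoun do not c-command one another → neither Principle B nor Principle C is at stake; coindexation permitted.

{1, 3, 4}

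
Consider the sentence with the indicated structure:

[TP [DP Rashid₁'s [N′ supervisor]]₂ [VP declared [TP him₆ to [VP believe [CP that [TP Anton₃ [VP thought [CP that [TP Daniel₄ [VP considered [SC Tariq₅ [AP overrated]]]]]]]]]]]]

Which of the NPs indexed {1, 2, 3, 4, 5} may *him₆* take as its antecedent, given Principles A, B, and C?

*him* is a pronoun, so Principle B applies: it must be free in its binding domain.
Binding domain of *him₆*: the matrix TP, whose subject is [Rashid₁'s supervisor]₂.
*Rashid₁* and the pronoun do not c-command one another → neither Principle B nor Principle C is at stake; coindexation permitted.
*[Rashid₁'s supervisor]₂* c-commands the pronoun within its binding domain → coindexation would violate Principle B.
*Anton₃*: the pronoun c-commands this R-expression → coindexation would violate Principle C on *Anton₃*.
*Daniel₄*: the pronoun c-commands this R-expression → coindexation would violate Principle C on *Daniel₄*.
*Tariq₅*: the pronoun c-commands this R-expression → coindexation would violate Principle C on *Tariq₅*.

{1}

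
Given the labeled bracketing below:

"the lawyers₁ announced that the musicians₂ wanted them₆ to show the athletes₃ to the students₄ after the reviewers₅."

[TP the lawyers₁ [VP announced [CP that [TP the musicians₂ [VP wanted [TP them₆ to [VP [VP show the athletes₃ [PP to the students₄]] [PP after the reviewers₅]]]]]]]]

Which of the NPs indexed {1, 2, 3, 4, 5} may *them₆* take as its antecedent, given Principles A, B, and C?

*them* is a pronoun, so Principle B applies: it must be free in its binding domain.
Binding domain of *them₆*: the embedded TP, whose subject is the musicians₂.
*the lawyers₁* c-commands the pronoun but from outside its binding domain, and is not c-commanded by it → coindexation permitted.
*the musicians₂* c-commands the pronoun within its binding domain → coindexation would violate Principle B.
*the athletes₃*: the pronoun c-commands this R-expression → coindexation would violate Principle C on *the athletes₃*.
*the students₄*: the pronoun c-commands this R-expression → coindexation would violate Principle C on *the students₄*.
*the reviewers₅*: the pronoun c-commands this R-expression → coindexation would violate Principle C on *the reviewers₅*.

{1}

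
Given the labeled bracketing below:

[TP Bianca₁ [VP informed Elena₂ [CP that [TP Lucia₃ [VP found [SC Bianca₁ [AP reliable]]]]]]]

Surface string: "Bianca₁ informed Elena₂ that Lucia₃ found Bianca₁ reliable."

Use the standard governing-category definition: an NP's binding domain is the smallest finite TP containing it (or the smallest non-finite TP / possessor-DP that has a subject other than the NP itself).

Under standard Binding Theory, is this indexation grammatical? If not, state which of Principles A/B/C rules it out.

The two coindexed NPs are *Bianca₁* (the lower occurrence) and *Bianca₁* (the higher occurrence).
*Bianca₁* (the lower occurrence) is an R-expression. Principle C requires it to be free everywhere.
*Bianca₁* (the higher occurrence) c-commands it and carries the same index.
The R-expression is bound → Principle C violation.

Principle C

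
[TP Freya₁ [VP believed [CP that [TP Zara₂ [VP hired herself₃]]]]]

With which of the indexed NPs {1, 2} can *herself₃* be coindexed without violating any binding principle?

{2}

*herself* is an anaphor, so Principle A applies: it must be bound in its binding domain.
Binding domain of *herself₃*: the embedded TP, whose subject is Zara₂.
*Freya₁* c-commands the anaphor but is outside its binding domain → cannot satisfy Principle A.
*Zara₂* c-commands the anaphor within its binding domain → licit binder.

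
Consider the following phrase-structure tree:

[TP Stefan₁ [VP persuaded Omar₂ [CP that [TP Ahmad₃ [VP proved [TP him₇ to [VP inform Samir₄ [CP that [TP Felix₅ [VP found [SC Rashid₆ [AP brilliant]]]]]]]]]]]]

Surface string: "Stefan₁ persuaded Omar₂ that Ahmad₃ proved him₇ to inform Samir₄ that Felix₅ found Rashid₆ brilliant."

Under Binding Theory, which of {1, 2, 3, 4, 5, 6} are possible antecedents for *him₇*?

*him* is a pronoun, so Principle B applies: it must be free in its binding domain.
Binding domain of *him₇*: the embedded TP, whose subject is Ahmad₃.
*Stefan₁* c-commands the pronoun but from outside its binding domain, and is not c-commanded by it → coindexation permitted.
*Omar₂* c-commands the pronoun but from outside its binding domain, and is not c-commanded by it → coindexation permitted.
*Ahmad₃* c-commands the pronoun within its binding domain → coindexation would violate Principle B.
*Samir₄*: the pronoun c-commands this R-expression → coindexation would violate Principle C on *Samir₄*.
*Felix₅*: the pronoun c-commands this R-expression → coindexation would violate Principle C on *Felix₅*.
*Rashid₆*: the pronoun c-commands this R-expression → coindexation would violate Principle C on *Rashid₆*.

{1, 2}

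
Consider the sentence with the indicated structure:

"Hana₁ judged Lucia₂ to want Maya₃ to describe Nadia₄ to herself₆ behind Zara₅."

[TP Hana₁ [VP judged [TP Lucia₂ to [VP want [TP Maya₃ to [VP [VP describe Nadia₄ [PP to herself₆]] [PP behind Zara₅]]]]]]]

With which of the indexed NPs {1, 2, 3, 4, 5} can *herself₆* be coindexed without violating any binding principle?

*herself* is an anaphor, so Principle A applies: it must be bound in its binding domain.
Binding domain of *herself₆*: the embedded TP, whose subject is Maya₃.
*Hana₁* c-commands the anaphor but is outside its binding domain → cannot satisfy Principle A.
*Lucia₂* c-commands the anaphor but is outside its binding domain → cannot satisfy Principle A.
*Maya₃* c-commands the anaphor within its binding domain → licit binder.
*Nadia₄* c-commands the anaphor within its binding domain → licit binder.
*Zara₅* does not c-command the anaphor → cannot bind it.

{3, 4}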